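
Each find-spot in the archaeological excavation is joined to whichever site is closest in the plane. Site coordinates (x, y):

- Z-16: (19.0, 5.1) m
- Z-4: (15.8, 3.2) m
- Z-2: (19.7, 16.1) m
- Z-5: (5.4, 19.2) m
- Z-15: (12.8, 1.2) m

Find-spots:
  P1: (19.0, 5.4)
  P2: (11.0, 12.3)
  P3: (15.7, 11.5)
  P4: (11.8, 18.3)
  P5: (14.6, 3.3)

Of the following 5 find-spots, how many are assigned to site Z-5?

P1 → Z-16
P2 → Z-5
P3 → Z-2
P4 → Z-5
P5 → Z-4
2 of the 5 go to Z-5.

2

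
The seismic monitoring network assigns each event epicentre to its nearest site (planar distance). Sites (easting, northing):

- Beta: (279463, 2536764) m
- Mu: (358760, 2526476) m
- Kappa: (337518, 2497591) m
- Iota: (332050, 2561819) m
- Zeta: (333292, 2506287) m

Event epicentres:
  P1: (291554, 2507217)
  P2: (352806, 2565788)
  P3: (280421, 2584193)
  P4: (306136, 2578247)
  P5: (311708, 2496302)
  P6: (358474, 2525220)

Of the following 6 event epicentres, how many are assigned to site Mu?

P1 → Beta
P2 → Iota
P3 → Beta
P4 → Iota
P5 → Zeta
P6 → Mu
1 of the 6 goes to Mu.

1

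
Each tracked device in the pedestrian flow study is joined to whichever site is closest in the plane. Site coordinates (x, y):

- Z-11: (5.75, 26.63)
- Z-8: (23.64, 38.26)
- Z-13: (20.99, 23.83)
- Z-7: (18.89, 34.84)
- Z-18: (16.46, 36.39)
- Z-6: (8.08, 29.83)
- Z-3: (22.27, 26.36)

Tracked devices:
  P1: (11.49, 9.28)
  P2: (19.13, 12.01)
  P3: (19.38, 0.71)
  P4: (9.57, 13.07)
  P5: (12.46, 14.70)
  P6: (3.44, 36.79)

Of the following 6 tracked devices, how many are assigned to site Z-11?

P1 → Z-13
P2 → Z-13
P3 → Z-13
P4 → Z-11
P5 → Z-13
P6 → Z-6
1 of the 6 goes to Z-11.

1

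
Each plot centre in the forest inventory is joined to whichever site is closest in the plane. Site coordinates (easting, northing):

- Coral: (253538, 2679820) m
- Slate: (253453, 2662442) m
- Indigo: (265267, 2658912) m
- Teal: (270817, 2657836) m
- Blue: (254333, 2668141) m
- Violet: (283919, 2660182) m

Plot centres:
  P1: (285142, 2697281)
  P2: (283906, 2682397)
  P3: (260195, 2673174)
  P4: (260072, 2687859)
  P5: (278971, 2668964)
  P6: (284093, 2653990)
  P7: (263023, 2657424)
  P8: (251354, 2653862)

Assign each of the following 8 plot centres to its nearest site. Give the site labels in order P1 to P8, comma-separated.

P1 → Coral (d²=1303699337.00)
P2 → Violet (d²=493506394.00)
P3 → Blue (d²=59694133.00)
P4 → Coral (d²=107318677.00)
P5 → Violet (d²=101606228.00)
P6 → Violet (d²=38371140.00)
P7 → Indigo (d²=7249680.00)
P8 → Slate (d²=78022201.00)

Coral, Violet, Blue, Coral, Violet, Violet, Indigo, Slate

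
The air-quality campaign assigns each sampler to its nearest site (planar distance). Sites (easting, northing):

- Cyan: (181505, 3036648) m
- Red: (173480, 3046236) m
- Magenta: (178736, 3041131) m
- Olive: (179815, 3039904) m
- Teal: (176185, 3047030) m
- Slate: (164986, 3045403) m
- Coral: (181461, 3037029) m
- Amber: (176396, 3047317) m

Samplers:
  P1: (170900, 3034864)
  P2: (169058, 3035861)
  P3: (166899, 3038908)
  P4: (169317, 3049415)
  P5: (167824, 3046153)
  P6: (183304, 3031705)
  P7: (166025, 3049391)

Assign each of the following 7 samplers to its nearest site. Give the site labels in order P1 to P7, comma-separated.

Magenta, Slate, Slate, Red, Slate, Cyan, Slate

P1 → Magenta (d²=100678185.00)
P2 → Slate (d²=107630948.00)
P3 → Slate (d²=45844594.00)
P4 → Red (d²=27436610.00)
P5 → Slate (d²=8616744.00)
P6 → Cyan (d²=27669650.00)
P7 → Slate (d²=16983665.00)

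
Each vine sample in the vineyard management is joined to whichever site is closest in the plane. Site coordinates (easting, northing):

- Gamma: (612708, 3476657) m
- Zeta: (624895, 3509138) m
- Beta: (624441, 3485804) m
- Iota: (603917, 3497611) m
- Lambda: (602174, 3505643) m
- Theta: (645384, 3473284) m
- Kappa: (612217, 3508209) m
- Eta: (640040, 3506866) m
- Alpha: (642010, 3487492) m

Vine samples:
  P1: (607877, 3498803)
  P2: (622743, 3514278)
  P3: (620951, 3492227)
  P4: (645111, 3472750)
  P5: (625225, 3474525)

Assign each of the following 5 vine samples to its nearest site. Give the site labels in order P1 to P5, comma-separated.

Iota, Zeta, Beta, Theta, Beta

P1 → Iota (d²=17102464.00)
P2 → Zeta (d²=31050704.00)
P3 → Beta (d²=53435029.00)
P4 → Theta (d²=359685.00)
P5 → Beta (d²=127830497.00)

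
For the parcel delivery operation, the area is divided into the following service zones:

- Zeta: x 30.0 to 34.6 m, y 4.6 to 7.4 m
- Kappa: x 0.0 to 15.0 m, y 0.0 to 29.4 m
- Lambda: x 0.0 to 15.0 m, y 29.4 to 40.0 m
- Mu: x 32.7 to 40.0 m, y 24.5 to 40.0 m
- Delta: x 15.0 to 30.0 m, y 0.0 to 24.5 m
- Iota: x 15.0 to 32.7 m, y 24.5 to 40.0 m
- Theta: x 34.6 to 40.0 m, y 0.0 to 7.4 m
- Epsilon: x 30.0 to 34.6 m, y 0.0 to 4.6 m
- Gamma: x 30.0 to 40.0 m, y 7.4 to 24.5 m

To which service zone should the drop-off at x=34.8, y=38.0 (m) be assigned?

The point has x = 34.8 and y = 38.0.
Only Mu satisfies 32.7 ≤ x ≤ 40.0 and 24.5 ≤ y ≤ 40.0.

Mu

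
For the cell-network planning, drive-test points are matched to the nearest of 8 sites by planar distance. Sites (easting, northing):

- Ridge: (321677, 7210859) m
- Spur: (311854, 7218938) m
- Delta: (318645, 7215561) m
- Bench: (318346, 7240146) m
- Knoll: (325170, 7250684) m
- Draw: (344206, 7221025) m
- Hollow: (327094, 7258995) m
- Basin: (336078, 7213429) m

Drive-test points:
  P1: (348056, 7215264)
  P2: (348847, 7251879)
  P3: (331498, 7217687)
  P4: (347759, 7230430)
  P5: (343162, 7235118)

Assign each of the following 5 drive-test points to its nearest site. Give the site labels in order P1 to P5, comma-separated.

Draw, Hollow, Basin, Draw, Draw

P1 → Draw (d²=48011621.00)
P2 → Hollow (d²=523830465.00)
P3 → Basin (d²=39106964.00)
P4 → Draw (d²=101077834.00)
P5 → Draw (d²=199702585.00)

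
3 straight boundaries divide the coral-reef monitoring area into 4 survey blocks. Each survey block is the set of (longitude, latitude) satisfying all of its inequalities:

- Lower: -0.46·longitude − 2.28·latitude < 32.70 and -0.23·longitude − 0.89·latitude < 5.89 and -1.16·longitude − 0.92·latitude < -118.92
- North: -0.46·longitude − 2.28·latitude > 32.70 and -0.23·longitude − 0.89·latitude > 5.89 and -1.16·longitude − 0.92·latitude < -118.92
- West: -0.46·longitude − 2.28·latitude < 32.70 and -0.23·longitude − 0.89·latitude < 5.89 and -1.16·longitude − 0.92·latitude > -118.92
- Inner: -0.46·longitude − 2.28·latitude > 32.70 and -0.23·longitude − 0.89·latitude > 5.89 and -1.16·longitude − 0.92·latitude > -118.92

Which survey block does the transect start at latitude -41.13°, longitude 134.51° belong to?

-0.46·134.51 − 2.28·-41.13 = 31.902, which is < 32.70
-0.23·134.51 − 0.89·-41.13 = 5.668, which is < 5.89
-1.16·134.51 − 0.92·-41.13 = -118.192, which is > -118.92
This sign pattern matches West.

West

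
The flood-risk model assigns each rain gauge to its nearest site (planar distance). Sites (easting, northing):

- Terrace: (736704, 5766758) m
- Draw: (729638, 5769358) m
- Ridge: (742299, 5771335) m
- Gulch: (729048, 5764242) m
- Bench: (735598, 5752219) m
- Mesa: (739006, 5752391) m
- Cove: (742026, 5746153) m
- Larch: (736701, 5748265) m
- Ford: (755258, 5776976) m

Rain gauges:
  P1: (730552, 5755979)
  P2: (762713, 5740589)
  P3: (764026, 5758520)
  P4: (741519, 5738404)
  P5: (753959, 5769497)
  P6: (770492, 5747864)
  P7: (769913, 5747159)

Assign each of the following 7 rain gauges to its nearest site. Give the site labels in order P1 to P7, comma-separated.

Bench, Cove, Ford, Cove, Ford, Cove, Cove

P1 → Bench (d²=39599716.00)
P2 → Cove (d²=458910065.00)
P3 → Ford (d²=417501760.00)
P4 → Cove (d²=60304050.00)
P5 → Ford (d²=57622842.00)
P6 → Cove (d²=813240677.00)
P7 → Cove (d²=778696805.00)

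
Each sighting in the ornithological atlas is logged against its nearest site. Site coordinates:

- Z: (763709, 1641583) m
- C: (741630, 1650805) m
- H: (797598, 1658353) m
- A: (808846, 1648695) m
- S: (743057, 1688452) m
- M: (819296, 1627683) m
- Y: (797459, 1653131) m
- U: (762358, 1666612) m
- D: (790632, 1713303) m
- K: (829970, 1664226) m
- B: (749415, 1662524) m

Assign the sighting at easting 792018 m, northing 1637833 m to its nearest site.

Squared distances to each site:
Z: 815461981.000; C: 2707223328.000; H: 452206800.000; A: 401164628.000; S: 4959462682.000; M: 847111784.000; Y: 263633285.000; U: 1707946441.000; D: 5697641896.000; K: 2136944753.000; B: 2424661090.000.
Minimum at Y.

Y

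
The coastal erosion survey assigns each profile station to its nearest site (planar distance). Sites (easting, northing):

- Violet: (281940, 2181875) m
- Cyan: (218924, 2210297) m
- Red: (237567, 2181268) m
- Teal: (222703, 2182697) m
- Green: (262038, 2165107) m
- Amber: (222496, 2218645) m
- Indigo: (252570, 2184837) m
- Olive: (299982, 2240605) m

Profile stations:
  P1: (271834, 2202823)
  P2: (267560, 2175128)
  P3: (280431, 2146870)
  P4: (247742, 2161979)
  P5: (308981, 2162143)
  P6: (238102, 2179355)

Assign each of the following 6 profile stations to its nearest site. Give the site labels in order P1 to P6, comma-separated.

P1 → Violet (d²=540949940.00)
P2 → Green (d²=130912925.00)
P3 → Green (d²=670890618.00)
P4 → Green (d²=214160000.00)
P5 → Violet (d²=1120567505.00)
P6 → Red (d²=3945794.00)

Violet, Green, Green, Green, Violet, Red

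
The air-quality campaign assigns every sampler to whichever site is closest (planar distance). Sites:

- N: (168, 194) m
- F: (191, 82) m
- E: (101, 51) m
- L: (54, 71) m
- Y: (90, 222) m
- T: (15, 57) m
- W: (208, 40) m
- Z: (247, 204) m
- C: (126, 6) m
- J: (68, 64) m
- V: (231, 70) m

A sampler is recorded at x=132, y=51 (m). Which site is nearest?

Squared distances to each site:
N: 21745.000; F: 4442.000; E: 961.000; L: 6484.000; Y: 31005.000; T: 13725.000; W: 5897.000; Z: 36634.000; C: 2061.000; J: 4265.000; V: 10162.000.
Minimum at E.

E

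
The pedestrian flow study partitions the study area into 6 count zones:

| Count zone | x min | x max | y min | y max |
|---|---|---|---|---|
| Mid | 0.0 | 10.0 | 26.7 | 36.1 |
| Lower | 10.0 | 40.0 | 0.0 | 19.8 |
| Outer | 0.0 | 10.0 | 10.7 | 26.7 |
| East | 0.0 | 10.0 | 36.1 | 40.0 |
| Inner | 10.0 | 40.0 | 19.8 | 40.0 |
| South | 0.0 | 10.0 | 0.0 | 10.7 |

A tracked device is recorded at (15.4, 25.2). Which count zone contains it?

Inner

The point has x = 15.4 and y = 25.2.
Only Inner satisfies 10.0 ≤ x ≤ 40.0 and 19.8 ≤ y ≤ 40.0.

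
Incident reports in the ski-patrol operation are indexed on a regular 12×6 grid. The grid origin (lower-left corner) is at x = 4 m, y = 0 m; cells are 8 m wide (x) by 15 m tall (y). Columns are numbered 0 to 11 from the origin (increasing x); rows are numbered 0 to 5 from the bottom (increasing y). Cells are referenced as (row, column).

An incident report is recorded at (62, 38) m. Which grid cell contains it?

(2, 7)

Column index: ⌊(62 − 4) / 8⌋ = ⌊7.250⌋ = 7
Row offset from origin: ⌊(38 − 0) / 15⌋ = ⌊2.533⌋ = 2 → row 2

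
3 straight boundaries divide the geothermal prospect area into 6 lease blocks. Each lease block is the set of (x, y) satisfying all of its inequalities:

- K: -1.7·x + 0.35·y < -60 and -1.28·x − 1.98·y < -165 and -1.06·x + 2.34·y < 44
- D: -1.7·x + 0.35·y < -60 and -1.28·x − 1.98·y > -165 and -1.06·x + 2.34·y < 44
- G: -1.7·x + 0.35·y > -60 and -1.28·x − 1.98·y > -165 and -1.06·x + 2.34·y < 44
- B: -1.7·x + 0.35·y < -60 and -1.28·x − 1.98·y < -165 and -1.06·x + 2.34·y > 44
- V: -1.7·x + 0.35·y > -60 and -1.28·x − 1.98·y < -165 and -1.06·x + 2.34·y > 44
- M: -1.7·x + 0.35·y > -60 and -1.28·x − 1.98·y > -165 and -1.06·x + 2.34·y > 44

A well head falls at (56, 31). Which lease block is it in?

D

-1.7·56 + 0.35·31 = -84.350, which is < -60
-1.28·56 − 1.98·31 = -133.060, which is > -165
-1.06·56 + 2.34·31 = 13.180, which is < 44
This sign pattern matches D.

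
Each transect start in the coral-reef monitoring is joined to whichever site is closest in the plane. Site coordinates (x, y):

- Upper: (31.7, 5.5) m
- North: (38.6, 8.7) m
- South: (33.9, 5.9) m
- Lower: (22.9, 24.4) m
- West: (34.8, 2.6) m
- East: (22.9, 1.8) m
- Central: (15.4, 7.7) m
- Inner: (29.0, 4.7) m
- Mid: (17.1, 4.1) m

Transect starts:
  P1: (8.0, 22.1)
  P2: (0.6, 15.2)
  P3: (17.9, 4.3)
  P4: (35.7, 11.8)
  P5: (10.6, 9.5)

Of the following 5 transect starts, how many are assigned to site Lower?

1

P1 → Lower
P2 → Central
P3 → Mid
P4 → North
P5 → Central
1 of the 5 goes to Lower.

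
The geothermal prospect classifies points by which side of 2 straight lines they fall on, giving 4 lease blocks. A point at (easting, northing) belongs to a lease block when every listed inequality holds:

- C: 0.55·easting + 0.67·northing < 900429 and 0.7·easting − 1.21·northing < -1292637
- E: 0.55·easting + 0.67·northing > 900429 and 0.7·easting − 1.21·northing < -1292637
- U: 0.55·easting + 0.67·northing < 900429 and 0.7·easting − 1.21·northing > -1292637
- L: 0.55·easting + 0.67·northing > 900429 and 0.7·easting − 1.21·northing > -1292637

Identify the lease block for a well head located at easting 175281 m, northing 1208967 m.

E

0.55·175281 + 0.67·1208967 = 906412.440, which is > 900429
0.7·175281 − 1.21·1208967 = -1340153.370, which is < -1292637
This sign pattern matches E.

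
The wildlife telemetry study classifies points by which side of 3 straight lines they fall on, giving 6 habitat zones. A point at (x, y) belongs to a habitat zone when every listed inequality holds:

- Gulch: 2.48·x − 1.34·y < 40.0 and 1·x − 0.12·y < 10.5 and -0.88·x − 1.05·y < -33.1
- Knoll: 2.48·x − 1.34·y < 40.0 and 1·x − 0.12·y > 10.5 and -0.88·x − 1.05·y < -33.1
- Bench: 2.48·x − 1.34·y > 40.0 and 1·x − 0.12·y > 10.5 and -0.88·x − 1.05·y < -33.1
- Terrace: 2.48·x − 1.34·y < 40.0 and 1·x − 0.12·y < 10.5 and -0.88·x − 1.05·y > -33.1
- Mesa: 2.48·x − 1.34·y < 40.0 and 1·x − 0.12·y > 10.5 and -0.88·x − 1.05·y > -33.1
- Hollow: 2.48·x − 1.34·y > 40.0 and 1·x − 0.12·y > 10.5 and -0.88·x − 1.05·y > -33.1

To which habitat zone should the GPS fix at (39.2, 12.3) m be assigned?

Bench

2.48·39.2 − 1.34·12.3 = 80.734, which is > 40.0
1·39.2 − 0.12·12.3 = 37.724, which is > 10.5
-0.88·39.2 − 1.05·12.3 = -47.411, which is < -33.1
This sign pattern matches Bench.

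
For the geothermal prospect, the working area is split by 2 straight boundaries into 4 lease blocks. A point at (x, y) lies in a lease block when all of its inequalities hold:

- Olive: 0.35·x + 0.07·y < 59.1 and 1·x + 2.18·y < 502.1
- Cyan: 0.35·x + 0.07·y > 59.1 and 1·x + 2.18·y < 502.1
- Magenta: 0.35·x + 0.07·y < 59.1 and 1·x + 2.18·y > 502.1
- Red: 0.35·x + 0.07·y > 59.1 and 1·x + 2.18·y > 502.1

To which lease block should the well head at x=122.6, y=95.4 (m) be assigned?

Olive

0.35·122.6 + 0.07·95.4 = 49.588, which is < 59.1
1·122.6 + 2.18·95.4 = 330.572, which is < 502.1
This sign pattern matches Olive.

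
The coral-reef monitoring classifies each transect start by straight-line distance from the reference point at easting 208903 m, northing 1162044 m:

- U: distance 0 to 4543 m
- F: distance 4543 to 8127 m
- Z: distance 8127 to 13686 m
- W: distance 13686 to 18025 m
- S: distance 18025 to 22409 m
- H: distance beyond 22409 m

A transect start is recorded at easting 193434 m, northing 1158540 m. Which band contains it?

Distance = √((193434−208903)² + (1158540−1162044)²) = √(239289961.000 + 12278016.000) = 15860.895 m.
13686 ≤ 15860.895 < 18025 → W.

W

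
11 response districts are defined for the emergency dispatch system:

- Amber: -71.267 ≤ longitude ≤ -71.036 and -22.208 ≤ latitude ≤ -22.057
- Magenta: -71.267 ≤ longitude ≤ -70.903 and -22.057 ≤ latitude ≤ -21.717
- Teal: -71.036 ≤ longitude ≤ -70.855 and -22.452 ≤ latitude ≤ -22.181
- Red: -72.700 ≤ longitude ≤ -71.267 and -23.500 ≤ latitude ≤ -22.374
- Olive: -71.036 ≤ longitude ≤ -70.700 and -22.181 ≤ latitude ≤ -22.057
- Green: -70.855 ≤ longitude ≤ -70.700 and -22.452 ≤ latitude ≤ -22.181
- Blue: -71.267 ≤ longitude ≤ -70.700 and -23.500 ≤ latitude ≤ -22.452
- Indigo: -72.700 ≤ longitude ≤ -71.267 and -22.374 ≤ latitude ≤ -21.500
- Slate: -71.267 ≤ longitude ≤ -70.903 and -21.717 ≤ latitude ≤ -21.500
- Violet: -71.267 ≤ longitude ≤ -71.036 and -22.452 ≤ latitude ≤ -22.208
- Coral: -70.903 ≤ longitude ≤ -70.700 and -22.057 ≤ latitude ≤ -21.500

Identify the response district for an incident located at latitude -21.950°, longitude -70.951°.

The point has longitude = -70.951 and latitude = -21.950.
Only Magenta satisfies -71.267 ≤ longitude ≤ -70.903 and -22.057 ≤ latitude ≤ -21.717.

Magenta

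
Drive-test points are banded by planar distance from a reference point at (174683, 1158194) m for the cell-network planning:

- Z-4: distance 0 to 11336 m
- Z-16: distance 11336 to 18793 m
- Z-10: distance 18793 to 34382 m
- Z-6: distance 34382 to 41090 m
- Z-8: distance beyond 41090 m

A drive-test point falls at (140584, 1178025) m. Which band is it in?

Z-6

Distance = √((140584−174683)² + (1178025−1158194)²) = √(1162741801.000 + 393268561.000) = 39446.297 m.
34382 ≤ 39446.297 < 41090 → Z-6.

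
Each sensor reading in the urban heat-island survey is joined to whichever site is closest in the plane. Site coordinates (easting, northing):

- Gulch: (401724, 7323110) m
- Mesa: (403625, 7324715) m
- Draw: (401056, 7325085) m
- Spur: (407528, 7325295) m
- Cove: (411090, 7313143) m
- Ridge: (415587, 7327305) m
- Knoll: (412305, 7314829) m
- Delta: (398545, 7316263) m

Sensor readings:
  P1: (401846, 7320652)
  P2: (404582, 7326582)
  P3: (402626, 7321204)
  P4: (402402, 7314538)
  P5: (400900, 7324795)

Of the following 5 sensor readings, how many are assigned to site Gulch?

2

P1 → Gulch
P2 → Mesa
P3 → Gulch
P4 → Delta
P5 → Draw
2 of the 5 go to Gulch.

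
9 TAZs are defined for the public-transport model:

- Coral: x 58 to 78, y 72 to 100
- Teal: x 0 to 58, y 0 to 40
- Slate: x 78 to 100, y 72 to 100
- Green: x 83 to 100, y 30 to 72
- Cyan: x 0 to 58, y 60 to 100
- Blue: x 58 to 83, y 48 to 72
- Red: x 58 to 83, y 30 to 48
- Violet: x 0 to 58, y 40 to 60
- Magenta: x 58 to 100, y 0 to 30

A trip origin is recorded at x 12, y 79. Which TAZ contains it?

Cyan

The point has x = 12 and y = 79.
Only Cyan satisfies 0 ≤ x ≤ 58 and 60 ≤ y ≤ 100.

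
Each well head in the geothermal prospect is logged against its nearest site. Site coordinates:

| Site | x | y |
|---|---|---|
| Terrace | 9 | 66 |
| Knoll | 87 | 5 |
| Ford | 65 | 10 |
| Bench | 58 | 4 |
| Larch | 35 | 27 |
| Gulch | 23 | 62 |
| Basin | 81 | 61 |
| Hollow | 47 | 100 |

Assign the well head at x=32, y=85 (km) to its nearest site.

Squared distances to each site:
Terrace: 890.000; Knoll: 9425.000; Ford: 6714.000; Bench: 7237.000; Larch: 3373.000; Gulch: 610.000; Basin: 2977.000; Hollow: 450.000.
Minimum at Hollow.

Hollow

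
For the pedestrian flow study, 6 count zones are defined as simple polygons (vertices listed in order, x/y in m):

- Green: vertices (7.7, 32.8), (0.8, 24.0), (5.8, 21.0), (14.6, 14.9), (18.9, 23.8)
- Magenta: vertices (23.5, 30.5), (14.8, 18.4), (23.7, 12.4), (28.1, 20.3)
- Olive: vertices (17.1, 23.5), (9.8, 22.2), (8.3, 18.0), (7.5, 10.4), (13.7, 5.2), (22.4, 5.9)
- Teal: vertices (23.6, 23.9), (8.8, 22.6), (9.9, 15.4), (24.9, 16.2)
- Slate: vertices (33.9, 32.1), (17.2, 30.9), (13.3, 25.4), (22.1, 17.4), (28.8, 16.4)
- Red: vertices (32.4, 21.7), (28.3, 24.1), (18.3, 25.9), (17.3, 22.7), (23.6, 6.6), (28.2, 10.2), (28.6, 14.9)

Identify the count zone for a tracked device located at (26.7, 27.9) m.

Cast a ray rightward from (26.7, 27.9). For each polygon, the edges (by vertex number in listed order) whose endpoints lie on opposite sides of y = 27.9, where each meets that height, and whether that is right or left of the point:
Green: 1–2 at x≈3.86 (left), 5–1 at x≈13.80 (left) → 0 crossings.
Magenta: 1–2 at x≈21.63 (left), 4–1 at x≈24.67 (left) → 0 crossings.
Olive: no edge straddles that height → 0 crossings.
Teal: no edge straddles that height → 0 crossings.
Slate: 2–3 at x≈15.07 (left), 5–1 at x≈32.54 (right) → 1 crossing.
Red: no edge straddles that height → 0 crossings.
Only Slate has an odd count, so the point is inside Slate.

Slate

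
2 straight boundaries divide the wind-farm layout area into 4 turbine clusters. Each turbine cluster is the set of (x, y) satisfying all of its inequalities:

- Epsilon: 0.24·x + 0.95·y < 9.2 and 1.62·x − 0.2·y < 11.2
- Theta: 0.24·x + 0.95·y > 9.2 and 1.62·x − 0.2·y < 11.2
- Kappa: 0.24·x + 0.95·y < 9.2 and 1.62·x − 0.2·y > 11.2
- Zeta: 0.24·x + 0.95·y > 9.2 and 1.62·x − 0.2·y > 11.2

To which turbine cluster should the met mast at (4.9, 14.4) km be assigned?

Theta

0.24·4.9 + 0.95·14.4 = 14.856, which is > 9.2
1.62·4.9 − 0.2·14.4 = 5.058, which is < 11.2
This sign pattern matches Theta.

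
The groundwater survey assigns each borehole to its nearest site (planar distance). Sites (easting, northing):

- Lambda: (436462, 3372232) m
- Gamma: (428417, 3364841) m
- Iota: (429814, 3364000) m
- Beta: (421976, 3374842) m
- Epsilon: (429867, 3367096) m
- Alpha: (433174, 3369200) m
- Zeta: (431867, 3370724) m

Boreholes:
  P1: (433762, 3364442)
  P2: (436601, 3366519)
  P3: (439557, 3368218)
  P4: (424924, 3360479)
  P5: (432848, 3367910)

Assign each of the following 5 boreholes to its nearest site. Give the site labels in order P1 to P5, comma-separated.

Iota, Alpha, Lambda, Gamma, Alpha

P1 → Iota (d²=15782068.00)
P2 → Alpha (d²=18932090.00)
P3 → Lambda (d²=25691221.00)
P4 → Gamma (d²=31228093.00)
P5 → Alpha (d²=1770376.00)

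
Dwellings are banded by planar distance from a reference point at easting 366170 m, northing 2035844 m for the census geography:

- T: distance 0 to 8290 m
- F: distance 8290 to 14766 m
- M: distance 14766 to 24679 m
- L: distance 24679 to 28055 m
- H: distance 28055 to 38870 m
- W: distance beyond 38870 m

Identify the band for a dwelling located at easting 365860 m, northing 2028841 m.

T

Distance = √((365860−366170)² + (2028841−2035844)²) = √(96100.000 + 49042009.000) = 7009.858 m.
0 ≤ 7009.858 < 8290 → T.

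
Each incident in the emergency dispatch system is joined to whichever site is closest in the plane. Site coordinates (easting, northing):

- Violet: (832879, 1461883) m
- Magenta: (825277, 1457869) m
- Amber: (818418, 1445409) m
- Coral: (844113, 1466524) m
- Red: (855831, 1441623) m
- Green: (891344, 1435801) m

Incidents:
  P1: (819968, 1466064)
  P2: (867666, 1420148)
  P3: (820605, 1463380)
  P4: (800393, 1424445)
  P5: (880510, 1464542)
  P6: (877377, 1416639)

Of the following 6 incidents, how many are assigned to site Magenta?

2

P1 → Magenta
P2 → Red
P3 → Magenta
P4 → Amber
P5 → Green
P6 → Green
2 of the 6 go to Magenta.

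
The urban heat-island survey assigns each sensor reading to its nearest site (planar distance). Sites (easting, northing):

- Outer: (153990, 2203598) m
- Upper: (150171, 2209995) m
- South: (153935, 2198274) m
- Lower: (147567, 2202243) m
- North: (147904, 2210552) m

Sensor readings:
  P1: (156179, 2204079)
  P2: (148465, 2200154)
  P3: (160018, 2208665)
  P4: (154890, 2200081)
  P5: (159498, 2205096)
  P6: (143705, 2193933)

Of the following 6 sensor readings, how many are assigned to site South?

1

P1 → Outer
P2 → Lower
P3 → Outer
P4 → South
P5 → Outer
P6 → Lower
1 of the 6 goes to South.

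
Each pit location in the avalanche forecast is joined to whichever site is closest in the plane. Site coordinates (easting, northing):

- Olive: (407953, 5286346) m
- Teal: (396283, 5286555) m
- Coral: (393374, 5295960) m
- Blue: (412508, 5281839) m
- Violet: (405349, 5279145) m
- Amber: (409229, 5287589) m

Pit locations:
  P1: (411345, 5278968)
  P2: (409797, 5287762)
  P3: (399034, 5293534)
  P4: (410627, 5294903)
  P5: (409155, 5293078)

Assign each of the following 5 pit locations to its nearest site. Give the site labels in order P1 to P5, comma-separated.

Blue, Amber, Coral, Amber, Amber

P1 → Blue (d²=9595210.00)
P2 → Amber (d²=352553.00)
P3 → Coral (d²=37921076.00)
P4 → Amber (d²=55449000.00)
P5 → Amber (d²=30134597.00)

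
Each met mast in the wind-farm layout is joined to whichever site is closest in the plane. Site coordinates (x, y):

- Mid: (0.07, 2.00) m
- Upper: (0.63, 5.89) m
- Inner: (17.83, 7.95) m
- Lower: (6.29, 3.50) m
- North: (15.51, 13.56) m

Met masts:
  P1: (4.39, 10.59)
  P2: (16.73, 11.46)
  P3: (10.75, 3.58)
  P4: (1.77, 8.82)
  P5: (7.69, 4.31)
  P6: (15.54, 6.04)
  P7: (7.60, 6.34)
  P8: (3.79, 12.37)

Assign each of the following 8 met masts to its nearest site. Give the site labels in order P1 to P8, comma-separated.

Upper, North, Lower, Upper, Lower, Inner, Lower, Upper

P1 → Upper (d²=36.23)
P2 → North (d²=5.90)
P3 → Lower (d²=19.90)
P4 → Upper (d²=9.88)
P5 → Lower (d²=2.62)
P6 → Inner (d²=8.89)
P7 → Lower (d²=9.78)
P8 → Upper (d²=51.98)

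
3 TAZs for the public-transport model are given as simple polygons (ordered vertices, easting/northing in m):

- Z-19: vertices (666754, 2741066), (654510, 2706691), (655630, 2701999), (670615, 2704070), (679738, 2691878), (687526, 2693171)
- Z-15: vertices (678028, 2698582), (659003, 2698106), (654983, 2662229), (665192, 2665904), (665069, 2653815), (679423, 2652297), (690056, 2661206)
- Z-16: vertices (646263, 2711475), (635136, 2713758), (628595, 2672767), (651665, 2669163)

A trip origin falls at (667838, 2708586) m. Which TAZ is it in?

Z-19

Cast a ray rightward from (667838, 2708586). For each polygon, the edges (by vertex number in listed order) whose endpoints lie on opposite sides of northing = 2708586, where each meets that height, and whether that is right or left of the point:
Z-19: 1–2 at easting≈655185.0 (left), 6–1 at easting≈680840.5 (right) → 1 crossing.
Z-15: no edge straddles that height → 0 crossings.
Z-16: 2–3 at easting≈634310.7 (left), 4–1 at easting≈646631.8 (left) → 0 crossings.
Only Z-19 has an odd count, so the point is inside Z-19.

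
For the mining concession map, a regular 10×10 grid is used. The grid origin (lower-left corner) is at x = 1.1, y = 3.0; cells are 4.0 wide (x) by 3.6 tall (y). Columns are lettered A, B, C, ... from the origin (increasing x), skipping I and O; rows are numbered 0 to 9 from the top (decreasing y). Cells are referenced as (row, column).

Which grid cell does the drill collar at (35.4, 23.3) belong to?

Column index: ⌊(35.4 − 1.1) / 4.0⌋ = ⌊8.575⌋ = 8 → column J
Row offset from origin: ⌊(23.3 − 3.0) / 3.6⌋ = ⌊5.639⌋ = 5 → row 4 (counted from top)

(4, J)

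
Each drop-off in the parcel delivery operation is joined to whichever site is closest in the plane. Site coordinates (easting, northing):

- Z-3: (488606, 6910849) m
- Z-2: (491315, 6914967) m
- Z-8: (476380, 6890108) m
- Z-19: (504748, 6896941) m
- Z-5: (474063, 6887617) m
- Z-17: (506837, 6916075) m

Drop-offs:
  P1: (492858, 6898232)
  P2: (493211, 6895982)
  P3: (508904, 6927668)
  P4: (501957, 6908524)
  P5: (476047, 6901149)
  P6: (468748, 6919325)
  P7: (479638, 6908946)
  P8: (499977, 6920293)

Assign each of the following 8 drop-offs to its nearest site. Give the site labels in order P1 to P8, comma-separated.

Z-19, Z-19, Z-17, Z-17, Z-8, Z-3, Z-3, Z-17

P1 → Z-19 (d²=143038781.00)
P2 → Z-19 (d²=134022050.00)
P3 → Z-17 (d²=138670138.00)
P4 → Z-17 (d²=80832001.00)
P5 → Z-8 (d²=122014570.00)
P6 → Z-3 (d²=466182740.00)
P7 → Z-3 (d²=84046433.00)
P8 → Z-17 (d²=64851124.00)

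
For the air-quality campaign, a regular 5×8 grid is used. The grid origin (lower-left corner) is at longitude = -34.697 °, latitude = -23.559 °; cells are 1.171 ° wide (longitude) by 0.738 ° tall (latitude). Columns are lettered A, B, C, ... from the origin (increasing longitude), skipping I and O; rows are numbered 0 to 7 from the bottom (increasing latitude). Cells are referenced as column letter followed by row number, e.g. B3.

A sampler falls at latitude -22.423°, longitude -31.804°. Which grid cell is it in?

Column index: ⌊(-31.804 − -34.697) / 1.171⌋ = ⌊2.471⌋ = 2 → column C
Row offset from origin: ⌊(-22.423 − -23.559) / 0.738⌋ = ⌊1.539⌋ = 1 → row 1

C1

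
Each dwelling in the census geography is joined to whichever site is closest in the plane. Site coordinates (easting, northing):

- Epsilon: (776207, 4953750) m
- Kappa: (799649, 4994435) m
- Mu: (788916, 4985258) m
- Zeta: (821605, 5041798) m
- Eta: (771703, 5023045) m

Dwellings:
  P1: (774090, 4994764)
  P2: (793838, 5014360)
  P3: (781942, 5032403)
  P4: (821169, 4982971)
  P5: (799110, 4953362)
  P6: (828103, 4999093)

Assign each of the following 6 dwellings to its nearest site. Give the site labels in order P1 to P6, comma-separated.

Mu, Kappa, Eta, Kappa, Epsilon, Kappa

P1 → Mu (d²=310174312.00)
P2 → Kappa (d²=430773346.00)
P3 → Eta (d²=192409285.00)
P4 → Kappa (d²=594533696.00)
P5 → Epsilon (d²=524697953.00)
P6 → Kappa (d²=831327080.00)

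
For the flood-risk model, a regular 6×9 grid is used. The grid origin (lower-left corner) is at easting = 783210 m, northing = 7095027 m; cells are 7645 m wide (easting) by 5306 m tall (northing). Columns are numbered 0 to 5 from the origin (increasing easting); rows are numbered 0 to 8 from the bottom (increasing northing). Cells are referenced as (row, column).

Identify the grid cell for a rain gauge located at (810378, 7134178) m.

(7, 3)

Column index: ⌊(810378 − 783210) / 7645⌋ = ⌊3.554⌋ = 3
Row offset from origin: ⌊(7134178 − 7095027) / 5306⌋ = ⌊7.379⌋ = 7 → row 7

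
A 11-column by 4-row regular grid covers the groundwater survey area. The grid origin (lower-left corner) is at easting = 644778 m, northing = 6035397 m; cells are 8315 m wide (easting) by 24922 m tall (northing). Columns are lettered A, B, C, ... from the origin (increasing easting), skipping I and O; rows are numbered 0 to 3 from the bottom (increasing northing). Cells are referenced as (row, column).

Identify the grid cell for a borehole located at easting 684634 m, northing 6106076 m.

(2, E)

Column index: ⌊(684634 − 644778) / 8315⌋ = ⌊4.793⌋ = 4 → column E
Row offset from origin: ⌊(6106076 − 6035397) / 24922⌋ = ⌊2.836⌋ = 2 → row 2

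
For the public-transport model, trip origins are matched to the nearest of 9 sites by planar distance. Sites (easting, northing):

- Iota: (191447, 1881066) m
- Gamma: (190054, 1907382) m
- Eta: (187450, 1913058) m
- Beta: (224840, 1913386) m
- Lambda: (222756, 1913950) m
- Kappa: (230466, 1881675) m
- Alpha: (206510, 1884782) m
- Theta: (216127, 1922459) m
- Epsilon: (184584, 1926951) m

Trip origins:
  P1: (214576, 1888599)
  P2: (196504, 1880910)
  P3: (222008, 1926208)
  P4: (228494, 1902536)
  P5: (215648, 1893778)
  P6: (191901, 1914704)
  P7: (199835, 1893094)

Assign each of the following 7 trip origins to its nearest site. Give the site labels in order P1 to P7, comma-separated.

P1 → Alpha (d²=79629845.00)
P2 → Iota (d²=25597585.00)
P3 → Theta (d²=48641162.00)
P4 → Beta (d²=131074216.00)
P5 → Alpha (d²=164431060.00)
P6 → Eta (d²=22520717.00)
P7 → Alpha (d²=113644969.00)

Alpha, Iota, Theta, Beta, Alpha, Eta, Alpha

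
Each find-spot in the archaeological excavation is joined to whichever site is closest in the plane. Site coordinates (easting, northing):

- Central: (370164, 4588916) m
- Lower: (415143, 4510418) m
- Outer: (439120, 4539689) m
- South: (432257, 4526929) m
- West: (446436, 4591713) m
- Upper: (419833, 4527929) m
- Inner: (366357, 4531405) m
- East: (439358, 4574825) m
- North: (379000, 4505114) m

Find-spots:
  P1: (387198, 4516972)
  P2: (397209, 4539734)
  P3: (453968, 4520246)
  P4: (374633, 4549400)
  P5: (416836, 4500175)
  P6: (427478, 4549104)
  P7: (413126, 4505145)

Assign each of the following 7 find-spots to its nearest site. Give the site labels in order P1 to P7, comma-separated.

North, Upper, South, Inner, Lower, Outer, Lower

P1 → North (d²=207819368.00)
P2 → Upper (d²=651203401.00)
P3 → South (d²=516030010.00)
P4 → Inner (d²=392312201.00)
P5 → Lower (d²=107785298.00)
P6 → Outer (d²=224178389.00)
P7 → Lower (d²=31872818.00)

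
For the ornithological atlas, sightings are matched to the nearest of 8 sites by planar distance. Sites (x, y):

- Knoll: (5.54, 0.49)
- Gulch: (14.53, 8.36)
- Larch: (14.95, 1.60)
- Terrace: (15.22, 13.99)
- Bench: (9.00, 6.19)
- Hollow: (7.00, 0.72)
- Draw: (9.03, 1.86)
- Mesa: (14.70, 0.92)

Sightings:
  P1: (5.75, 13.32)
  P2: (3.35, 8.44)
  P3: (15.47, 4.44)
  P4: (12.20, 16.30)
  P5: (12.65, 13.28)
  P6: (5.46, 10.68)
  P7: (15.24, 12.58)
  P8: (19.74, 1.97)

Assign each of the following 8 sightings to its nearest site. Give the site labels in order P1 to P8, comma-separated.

P1 → Bench (d²=61.40)
P2 → Bench (d²=36.98)
P3 → Larch (d²=8.34)
P4 → Terrace (d²=14.46)
P5 → Terrace (d²=7.11)
P6 → Bench (d²=32.69)
P7 → Terrace (d²=1.99)
P8 → Larch (d²=23.08)

Bench, Bench, Larch, Terrace, Terrace, Bench, Terrace, Larch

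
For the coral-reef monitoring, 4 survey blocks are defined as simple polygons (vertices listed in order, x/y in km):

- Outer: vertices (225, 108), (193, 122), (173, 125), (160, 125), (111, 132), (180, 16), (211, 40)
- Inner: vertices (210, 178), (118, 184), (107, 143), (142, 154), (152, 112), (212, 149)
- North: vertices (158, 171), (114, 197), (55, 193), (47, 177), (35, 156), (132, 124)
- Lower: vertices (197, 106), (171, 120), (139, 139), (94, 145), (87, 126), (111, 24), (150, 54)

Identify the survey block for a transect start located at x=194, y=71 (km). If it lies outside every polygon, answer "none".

Cast a ray rightward from (194, 71). For each polygon, the edges (by vertex number in listed order) whose endpoints lie on opposite sides of y = 71, where each meets that height, and whether that is right or left of the point:
Outer: 5–6 at x≈147.3 (left), 7–1 at x≈217.4 (right) → 1 crossing.
Inner: no edge straddles that height → 0 crossings.
North: no edge straddles that height → 0 crossings.
Lower: 5–6 at x≈99.9 (left), 7–1 at x≈165.4 (left) → 0 crossings.
Only Outer has an odd count, so the point is inside Outer.

Outer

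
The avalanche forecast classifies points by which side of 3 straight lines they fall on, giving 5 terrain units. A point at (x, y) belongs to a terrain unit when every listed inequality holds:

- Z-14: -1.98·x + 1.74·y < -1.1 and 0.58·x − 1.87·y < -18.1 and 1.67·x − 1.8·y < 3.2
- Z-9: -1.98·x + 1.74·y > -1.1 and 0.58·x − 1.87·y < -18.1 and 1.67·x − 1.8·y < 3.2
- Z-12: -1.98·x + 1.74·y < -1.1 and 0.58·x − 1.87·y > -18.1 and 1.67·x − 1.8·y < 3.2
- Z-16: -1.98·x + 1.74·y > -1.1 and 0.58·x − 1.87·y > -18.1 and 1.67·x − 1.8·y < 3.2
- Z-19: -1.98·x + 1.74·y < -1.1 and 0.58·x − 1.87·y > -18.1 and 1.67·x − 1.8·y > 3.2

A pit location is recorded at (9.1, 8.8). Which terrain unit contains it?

Z-12

-1.98·9.1 + 1.74·8.8 = -2.706, which is < -1.1
0.58·9.1 − 1.87·8.8 = -11.178, which is > -18.1
1.67·9.1 − 1.8·8.8 = -0.643, which is < 3.2
This sign pattern matches Z-12.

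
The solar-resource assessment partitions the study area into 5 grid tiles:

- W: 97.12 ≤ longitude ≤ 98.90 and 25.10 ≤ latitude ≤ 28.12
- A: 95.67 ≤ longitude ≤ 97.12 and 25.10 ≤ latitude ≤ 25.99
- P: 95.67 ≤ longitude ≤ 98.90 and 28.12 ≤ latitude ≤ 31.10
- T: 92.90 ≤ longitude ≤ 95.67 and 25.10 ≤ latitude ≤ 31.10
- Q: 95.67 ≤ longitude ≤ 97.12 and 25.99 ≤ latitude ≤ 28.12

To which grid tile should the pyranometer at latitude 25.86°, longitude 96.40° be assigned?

The point has longitude = 96.40 and latitude = 25.86.
Only A satisfies 95.67 ≤ longitude ≤ 97.12 and 25.10 ≤ latitude ≤ 25.99.

A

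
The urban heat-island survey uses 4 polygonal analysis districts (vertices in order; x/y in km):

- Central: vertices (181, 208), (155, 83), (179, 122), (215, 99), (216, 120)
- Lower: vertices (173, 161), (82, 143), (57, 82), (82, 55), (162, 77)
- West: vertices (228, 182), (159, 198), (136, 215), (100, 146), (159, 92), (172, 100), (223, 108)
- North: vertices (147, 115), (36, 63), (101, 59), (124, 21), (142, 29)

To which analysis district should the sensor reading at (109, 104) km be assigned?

Cast a ray rightward from (109, 104). For each polygon, the edges (by vertex number in listed order) whose endpoints lie on opposite sides of y = 104, where each meets that height, and whether that is right or left of the point:
Central: 1–2 at x≈159.4 (right), 2–3 at x≈167.9 (right), 3–4 at x≈207.2 (right), 4–5 at x≈215.2 (right) → 4 crossings.
Lower: 2–3 at x≈66.0 (left), 5–1 at x≈165.5 (right) → 1 crossing.
West: 4–5 at x≈145.9 (right), 6–7 at x≈197.5 (right) → 2 crossings.
North: 1–2 at x≈123.5 (right), 5–1 at x≈146.4 (right) → 2 crossings.
Only Lower has an odd count, so the point is inside Lower.

Lower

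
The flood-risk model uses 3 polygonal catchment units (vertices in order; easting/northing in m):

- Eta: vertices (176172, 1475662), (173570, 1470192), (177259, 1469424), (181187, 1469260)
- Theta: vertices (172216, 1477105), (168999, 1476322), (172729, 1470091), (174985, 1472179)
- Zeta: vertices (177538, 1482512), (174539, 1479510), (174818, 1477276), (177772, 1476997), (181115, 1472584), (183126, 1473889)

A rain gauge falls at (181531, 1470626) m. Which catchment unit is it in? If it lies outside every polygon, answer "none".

none

Cast a ray rightward from (181531, 1470626). For each polygon, the edges (by vertex number in listed order) whose endpoints lie on opposite sides of northing = 1470626, where each meets that height, and whether that is right or left of the point:
Eta: 1–2 at easting≈173776.4 (left), 4–1 at easting≈180116.9 (left) → 0 crossings.
Theta: 2–3 at easting≈172408.7 (left), 3–4 at easting≈173307.0 (left) → 0 crossings.
Zeta: no edge straddles that height → 0 crossings.
All counts are even, so the point lies outside every listed polygon.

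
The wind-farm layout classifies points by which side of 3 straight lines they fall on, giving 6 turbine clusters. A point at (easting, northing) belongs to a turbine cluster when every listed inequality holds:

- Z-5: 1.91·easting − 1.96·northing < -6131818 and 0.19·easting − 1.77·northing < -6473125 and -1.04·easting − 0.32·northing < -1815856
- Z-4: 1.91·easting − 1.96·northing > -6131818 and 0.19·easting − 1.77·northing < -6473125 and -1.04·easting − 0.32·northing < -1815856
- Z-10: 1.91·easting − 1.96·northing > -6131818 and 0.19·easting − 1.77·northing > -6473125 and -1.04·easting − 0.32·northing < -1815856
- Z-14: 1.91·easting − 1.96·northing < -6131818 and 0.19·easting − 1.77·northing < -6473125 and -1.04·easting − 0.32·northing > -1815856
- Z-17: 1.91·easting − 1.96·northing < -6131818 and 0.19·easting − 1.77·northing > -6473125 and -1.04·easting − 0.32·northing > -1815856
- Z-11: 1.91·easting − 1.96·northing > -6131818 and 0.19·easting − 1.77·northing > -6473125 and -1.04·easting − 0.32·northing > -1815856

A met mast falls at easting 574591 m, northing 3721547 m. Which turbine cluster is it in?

Z-14

1.91·574591 − 1.96·3721547 = -6196763.310, which is < -6131818
0.19·574591 − 1.77·3721547 = -6477965.900, which is < -6473125
-1.04·574591 − 0.32·3721547 = -1788469.680, which is > -1815856
This sign pattern matches Z-14.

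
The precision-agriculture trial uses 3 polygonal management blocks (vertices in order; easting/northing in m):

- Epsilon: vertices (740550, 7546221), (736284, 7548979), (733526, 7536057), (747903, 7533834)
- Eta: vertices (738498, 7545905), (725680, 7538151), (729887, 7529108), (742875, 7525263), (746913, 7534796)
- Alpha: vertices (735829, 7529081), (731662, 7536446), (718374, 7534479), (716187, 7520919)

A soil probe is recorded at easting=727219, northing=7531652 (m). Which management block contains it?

Cast a ray rightward from (727219, 7531652). For each polygon, the edges (by vertex number in listed order) whose endpoints lie on opposite sides of northing = 7531652, where each meets that height, and whether that is right or left of the point:
Epsilon: no edge straddles that height → 0 crossings.
Eta: 2–3 at easting≈728703.5 (right), 4–5 at easting≈745581.3 (right) → 2 crossings.
Alpha: 1–2 at easting≈734374.4 (right), 3–4 at easting≈717918.1 (left) → 1 crossing.
Only Alpha has an odd count, so the point is inside Alpha.

Alpha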